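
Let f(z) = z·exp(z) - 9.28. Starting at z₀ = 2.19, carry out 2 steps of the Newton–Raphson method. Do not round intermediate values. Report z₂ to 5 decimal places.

1.70922

Newton update: z ← z − f(z)/f'(z).
f'(z) = (z + 1)·exp(z)
z_0 = 2.190000: f = 10.288117, f' = 28.503330 → z_1 = 2.190000 - (10.288117)/(28.503330) = 1.829056
z_1 = 1.829056: f = 2.111363, f' = 17.619365 → z_2 = 1.829056 - (2.111363)/(17.619365) = 1.709224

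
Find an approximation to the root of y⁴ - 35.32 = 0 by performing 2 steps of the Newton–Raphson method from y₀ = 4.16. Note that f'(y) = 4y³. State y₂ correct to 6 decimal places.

y_0 = 4.160000: f = 264.163791, f' = 287.965184 → y_1 = 4.160000 - (264.163791)/(287.965184) = 3.242654
y_1 = 3.242654: f = 75.241085, f' = 136.383462 → y_2 = 3.242654 - (75.241085)/(136.383462) = 2.690966

2.690966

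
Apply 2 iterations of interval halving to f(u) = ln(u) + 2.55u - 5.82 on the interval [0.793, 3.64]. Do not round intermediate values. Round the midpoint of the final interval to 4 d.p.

f(0.793000) = -4.029782, f(3.640000) = 4.753984 (opposite signs)
step 1: m = 2.216500, f(m) = 0.628004 > 0 → root in [0.793000, 2.216500]
step 2: m = 1.504750, f(m) = -1.574261 < 0 → root in [1.504750, 2.216500]
Midpoint of [1.504750, 2.216500] = 1.860625

1.8606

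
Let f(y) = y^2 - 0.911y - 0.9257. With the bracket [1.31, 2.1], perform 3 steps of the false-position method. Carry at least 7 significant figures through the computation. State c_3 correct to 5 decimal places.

False-position update: c = (a·f(b) − b·f(a))/(f(b) − f(a)); replace the endpoint whose sign matches f(c).
f(1.310000) = -0.403010, f(2.100000) = 1.571200
step 1: c = 1.471269, f(c) = -0.101395 < 0 → new bracket [1.471269, 2.100000]
step 2: c = 1.509383, f(c) = -0.022511 < 0 → new bracket [1.509383, 2.100000]
step 3: c = 1.517725, f(c) = -0.004858 < 0 → new bracket [1.517725, 2.100000]

1.51773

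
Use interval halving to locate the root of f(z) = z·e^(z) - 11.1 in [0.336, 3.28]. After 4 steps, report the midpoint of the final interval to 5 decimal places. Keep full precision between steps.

f(0.336000) = -10.629822, f(3.280000) = 76.068534 (opposite signs)
step 1: m = 1.808000, f(m) = -0.074384 < 0 → root in [1.808000, 3.280000]
step 2: m = 2.544000, f(m) = 21.286370 > 0 → root in [1.808000, 2.544000]
step 3: m = 2.176000, f(m) = 8.072718 > 0 → root in [1.808000, 2.176000]
step 4: m = 1.992000, f(m) = 3.501718 > 0 → root in [1.808000, 1.992000]
Midpoint of [1.808000, 1.992000] = 1.900000

1.90000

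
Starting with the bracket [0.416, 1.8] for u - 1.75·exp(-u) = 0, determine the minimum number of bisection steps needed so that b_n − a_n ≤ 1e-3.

11

Initial width b − a = 1.8 − 0.416 = 1.384000.
After n steps the width is (b−a)/2^n; need (b−a)/2^n ≤ 1e-3.
So n ≥ log₂(1.384000/1e-3) = log₂(1384.0000) ≈ 10.4346.
Hence n = 11.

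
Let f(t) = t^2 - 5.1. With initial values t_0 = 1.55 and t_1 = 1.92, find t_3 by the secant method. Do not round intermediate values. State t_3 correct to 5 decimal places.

2.25282

f(t_0) = -2.697500, f(t_1) = -1.413600
t_2 = 1.920000 - (-1.413600)·(1.920000 - 1.550000)/(-1.413600 - (-2.697500)) = 2.327378; f(t_2) = 0.316686
t_3 = 2.327378 - (0.316686)·(2.327378 - 1.920000)/(0.316686 - (-1.413600)) = 2.252817; f(t_3) = -0.024815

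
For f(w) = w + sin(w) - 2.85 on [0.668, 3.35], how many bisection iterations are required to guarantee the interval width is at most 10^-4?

Initial width b − a = 3.35 − 0.668 = 2.682000.
After n steps the width is (b−a)/2^n; need (b−a)/2^n ≤ 10^-4.
So n ≥ log₂(2.682000/10^-4) = log₂(26820.0000) ≈ 14.7110.
Hence n = 15.

15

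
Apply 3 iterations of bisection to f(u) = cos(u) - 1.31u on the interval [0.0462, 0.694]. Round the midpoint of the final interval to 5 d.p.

0.65351

f(0.046200) = 0.938411, f(0.694000) = -0.140446 (opposite signs)
step 1: m = 0.370100, f(m) = 0.447460 > 0 → root in [0.370100, 0.694000]
step 2: m = 0.532050, f(m) = 0.164783 > 0 → root in [0.532050, 0.694000]
step 3: m = 0.613025, f(m) = 0.014849 > 0 → root in [0.613025, 0.694000]
Midpoint of [0.613025, 0.694000] = 0.653512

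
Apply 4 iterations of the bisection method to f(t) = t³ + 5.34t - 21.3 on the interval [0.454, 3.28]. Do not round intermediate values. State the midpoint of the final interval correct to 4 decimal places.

2.1319

f(0.454000) = -18.782063, f(3.280000) = 31.502752 (opposite signs)
step 1: m = 1.867000, f(m) = -4.822439 < 0 → root in [1.867000, 3.280000]
step 2: m = 2.573500, f(m) = 9.486529 > 0 → root in [1.867000, 2.573500]
step 3: m = 2.220250, f(m) = 1.500880 > 0 → root in [1.867000, 2.220250]
step 4: m = 2.043625, f(m) = -1.852041 < 0 → root in [2.043625, 2.220250]
Midpoint of [2.043625, 2.220250] = 2.131938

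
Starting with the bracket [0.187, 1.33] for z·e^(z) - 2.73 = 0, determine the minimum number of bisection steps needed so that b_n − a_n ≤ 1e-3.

Initial width b − a = 1.33 − 0.187 = 1.143000.
After n steps the width is (b−a)/2^n; need (b−a)/2^n ≤ 1e-3.
So n ≥ log₂(1.143000/1e-3) = log₂(1143.0000) ≈ 10.1586.
Hence n = 11.

11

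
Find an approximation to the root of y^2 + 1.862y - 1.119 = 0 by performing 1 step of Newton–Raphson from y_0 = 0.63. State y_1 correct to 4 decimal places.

0.4856

Newton update: y ← y − f(y)/f'(y).
f'(y) = 2y + 1.862
y_0 = 0.630000: f = 0.450960, f' = 3.122000 → y_1 = 0.630000 - (0.450960)/(3.122000) = 0.485554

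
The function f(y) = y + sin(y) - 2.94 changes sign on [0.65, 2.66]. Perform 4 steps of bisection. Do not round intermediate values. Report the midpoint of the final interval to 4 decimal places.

2.0947

f(0.650000) = -1.684814, f(2.660000) = 0.183191 (opposite signs)
step 1: m = 1.655000, f(m) = -0.288543 < 0 → root in [1.655000, 2.660000]
step 2: m = 2.157500, f(m) = 0.050270 > 0 → root in [1.655000, 2.157500]
step 3: m = 1.906250, f(m) = -0.089489 < 0 → root in [1.906250, 2.157500]
step 4: m = 2.031875, f(m) = -0.012552 < 0 → root in [2.031875, 2.157500]
Midpoint of [2.031875, 2.157500] = 2.094688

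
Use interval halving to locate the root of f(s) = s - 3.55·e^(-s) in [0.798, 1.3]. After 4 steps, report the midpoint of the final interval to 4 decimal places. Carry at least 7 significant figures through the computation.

f(0.798000) = -0.800311, f(1.300000) = 0.332512 (opposite signs)
step 1: m = 1.049000, f(m) = -0.194522 < 0 → root in [1.049000, 1.300000]
step 2: m = 1.174500, f(m) = 0.077644 > 0 → root in [1.049000, 1.174500]
step 3: m = 1.111750, f(m) = -0.056139 < 0 → root in [1.111750, 1.174500]
step 4: m = 1.143125, f(m) = 0.011310 > 0 → root in [1.111750, 1.143125]
Midpoint of [1.111750, 1.143125] = 1.127438

1.1274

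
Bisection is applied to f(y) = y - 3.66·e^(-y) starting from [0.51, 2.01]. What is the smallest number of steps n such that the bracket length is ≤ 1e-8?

28

Initial width b − a = 2.01 − 0.51 = 1.500000.
After n steps the width is (b−a)/2^n; need (b−a)/2^n ≤ 1e-8.
So n ≥ log₂(1.500000/1e-8) = log₂(150000000.0000) ≈ 27.1604.
Hence n = 28.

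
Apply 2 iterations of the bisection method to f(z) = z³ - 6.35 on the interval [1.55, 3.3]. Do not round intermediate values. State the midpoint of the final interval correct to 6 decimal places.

f(1.550000) = -2.626125, f(3.300000) = 29.587000 (opposite signs)
step 1: m = 2.425000, f(m) = 7.910516 > 0 → root in [1.550000, 2.425000]
step 2: m = 1.987500, f(m) = 1.500936 > 0 → root in [1.550000, 1.987500]
Midpoint of [1.550000, 1.987500] = 1.768750

1.768750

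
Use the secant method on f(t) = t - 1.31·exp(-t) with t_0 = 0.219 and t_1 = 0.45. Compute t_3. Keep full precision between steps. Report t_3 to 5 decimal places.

Secant update: t_(k+1) = t_k − f(t_k)·(t_k − t_(k-1))/(f(t_k) − f(t_(k-1))).
f(t_0) = -0.833351, f(t_1) = -0.385293
t_2 = 0.450000 - (-0.385293)·(0.450000 - 0.219000)/(-0.385293 - (-0.833351)) = 0.648641; f(t_2) = -0.036170
t_3 = 0.648641 - (-0.036170)·(0.648641 - 0.450000)/(-0.036170 - (-0.385293)) = 0.669220; f(t_3) = -0.001641

0.66922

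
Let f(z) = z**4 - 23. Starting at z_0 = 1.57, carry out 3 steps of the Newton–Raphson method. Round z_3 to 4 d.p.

Newton update: z ← z − f(z)/f'(z).
f'(z) = 4z**3
z_0 = 1.570000: f = -16.924268, f' = 15.479572 → z_1 = 1.570000 - (-16.924268)/(15.479572) = 2.663329
z_1 = 2.663329: f = 27.315223, f' = 75.567411 → z_2 = 2.663329 - (27.315223)/(75.567411) = 2.301861
z_2 = 2.301861: f = 5.074776, f' = 48.786226 → z_3 = 2.301861 - (5.074776)/(48.786226) = 2.197840

2.1978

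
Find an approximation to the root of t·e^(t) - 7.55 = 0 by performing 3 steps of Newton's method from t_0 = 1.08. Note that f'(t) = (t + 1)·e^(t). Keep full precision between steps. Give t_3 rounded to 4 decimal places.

t_0 = 1.080000: f = -4.369746, f' = 6.124933 → t_1 = 1.080000 - (-4.369746)/(6.124933) = 1.793436
t_1 = 1.793436: f = 3.228666, f' = 16.788732 → t_2 = 1.793436 - (3.228666)/(16.788732) = 1.601124
t_2 = 1.601124: f = 0.389340, f' = 12.897944 → t_3 = 1.601124 - (0.389340)/(12.897944) = 1.570938

1.5709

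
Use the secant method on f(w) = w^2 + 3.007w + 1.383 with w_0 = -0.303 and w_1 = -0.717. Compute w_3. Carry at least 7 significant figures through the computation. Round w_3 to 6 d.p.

f(w_0) = 0.563688, f(w_1) = -0.258930
w_2 = -0.717000 - (-0.258930)·(-0.717000 - -0.303000)/(-0.258930 - (0.563688)) = -0.586688; f(w_2) = -0.036968
w_3 = -0.586688 - (-0.036968)·(-0.586688 - -0.717000)/(-0.036968 - (-0.258930)) = -0.564984; f(w_3) = 0.003299

-0.564984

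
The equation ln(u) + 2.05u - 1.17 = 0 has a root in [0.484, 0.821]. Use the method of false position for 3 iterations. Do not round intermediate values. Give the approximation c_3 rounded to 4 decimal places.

0.7266

f(0.484000) = -0.903470, f(0.821000) = 0.315818
step 1: c = 0.733711, f(c) = 0.024467 > 0 → new bracket [0.484000, 0.733711]
step 2: c = 0.727127, f(c) = 0.001955 > 0 → new bracket [0.484000, 0.727127]
step 3: c = 0.726602, f(c) = 0.000157 > 0 → new bracket [0.484000, 0.726602]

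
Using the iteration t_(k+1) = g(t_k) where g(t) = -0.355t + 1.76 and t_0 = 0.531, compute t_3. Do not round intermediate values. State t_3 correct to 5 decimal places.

1.33325

t_1 = g(0.531000) = 1.571495
t_2 = g(1.571495) = 1.202119
t_3 = g(1.202119) = 1.333248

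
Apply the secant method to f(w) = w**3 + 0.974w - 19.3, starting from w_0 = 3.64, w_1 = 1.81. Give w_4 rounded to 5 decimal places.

Secant update: w_(k+1) = w_k − f(w_k)·(w_k − w_(k-1))/(f(w_k) − f(w_(k-1))).
f(w_0) = 32.473904, f(w_1) = -11.607319
w_2 = 1.810000 - (-11.607319)·(1.810000 - 3.640000)/(-11.607319 - (32.473904)) = 2.291869; f(w_2) = -5.029296
w_3 = 2.291869 - (-5.029296)·(2.291869 - 1.810000)/(-5.029296 - (-11.607319)) = 2.660288; f(w_3) = 2.118324
w_4 = 2.660288 - (2.118324)·(2.660288 - 2.291869)/(2.118324 - (-5.029296)) = 2.551100; f(w_4) = -0.212378

2.55110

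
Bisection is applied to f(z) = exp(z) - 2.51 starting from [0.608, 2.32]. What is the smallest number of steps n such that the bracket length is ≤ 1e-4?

Initial width b − a = 2.32 − 0.608 = 1.712000.
After n steps the width is (b−a)/2^n; need (b−a)/2^n ≤ 1e-4.
So n ≥ log₂(1.712000/1e-4) = log₂(17120.0000) ≈ 14.0634.
Hence n = 15.

15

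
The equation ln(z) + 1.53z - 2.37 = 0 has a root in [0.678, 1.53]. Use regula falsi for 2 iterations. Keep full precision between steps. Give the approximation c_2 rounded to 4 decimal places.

f(0.678000) = -1.721268, f(1.530000) = 0.396168
step 1: c = 1.370593, f(c) = 0.042250 > 0 → new bracket [0.678000, 1.370593]
step 2: c = 1.354000, f(c) = 0.004682 > 0 → new bracket [0.678000, 1.354000]

1.3540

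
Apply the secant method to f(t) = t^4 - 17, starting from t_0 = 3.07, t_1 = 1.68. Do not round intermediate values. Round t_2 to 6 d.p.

Secant update: t_(k+1) = t_k − f(t_k)·(t_k − t_(k-1))/(f(t_k) − f(t_(k-1))).
f(t_0) = 71.828740, f(t_1) = -9.034058
t_2 = 1.680000 - (-9.034058)·(1.680000 - 3.070000)/(-9.034058 - (71.828740)) = 1.835292; f(t_2) = -5.654579

1.835292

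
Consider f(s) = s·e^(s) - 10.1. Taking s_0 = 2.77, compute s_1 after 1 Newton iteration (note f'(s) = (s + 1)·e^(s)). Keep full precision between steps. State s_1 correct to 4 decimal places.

2.2031

s_0 = 2.770000: f = 34.105416, f' = 60.164050 → s_1 = 2.770000 - (34.105416)/(60.164050) = 2.203126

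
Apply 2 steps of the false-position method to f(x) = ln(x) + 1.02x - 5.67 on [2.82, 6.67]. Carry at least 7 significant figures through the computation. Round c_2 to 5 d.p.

4.16372

False-position update: c = (a·f(b) − b·f(a))/(f(b) − f(a)); replace the endpoint whose sign matches f(c).
f(2.820000) = -1.756863, f(6.670000) = 3.031020
step 1: c = 4.232717, f(c) = 0.090215 > 0 → new bracket [2.820000, 4.232717]
step 2: c = 4.163717, f(c) = 0.003399 > 0 → new bracket [2.820000, 4.163717]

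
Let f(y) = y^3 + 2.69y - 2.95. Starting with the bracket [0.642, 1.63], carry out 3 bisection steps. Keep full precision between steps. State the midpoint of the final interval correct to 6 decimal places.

f(0.642000) = -0.958411, f(1.630000) = 5.765447 (opposite signs)
step 1: m = 1.136000, f(m) = 1.571843 > 0 → root in [0.642000, 1.136000]
step 2: m = 0.889000, f(m) = 0.144005 > 0 → root in [0.642000, 0.889000]
step 3: m = 0.765500, f(m) = -0.442229 < 0 → root in [0.765500, 0.889000]
Midpoint of [0.765500, 0.889000] = 0.827250

0.827250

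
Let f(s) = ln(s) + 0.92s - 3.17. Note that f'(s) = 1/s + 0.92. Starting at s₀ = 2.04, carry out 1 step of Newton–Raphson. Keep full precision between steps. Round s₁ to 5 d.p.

2.45147

s_0 = 2.040000: f = -0.580250, f' = 1.410196 → s_1 = 2.040000 - (-0.580250)/(1.410196) = 2.451468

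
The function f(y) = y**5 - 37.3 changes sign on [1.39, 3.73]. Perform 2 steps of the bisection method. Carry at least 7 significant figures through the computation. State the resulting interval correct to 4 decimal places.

[1.9750, 2.5600]

f(1.390000) = -32.111116, f(3.730000) = 684.711573 (opposite signs)
step 1: m = 2.560000, f(m) = 72.651163 > 0 → root in [1.390000, 2.560000]
step 2: m = 1.975000, f(m) = -7.250621 < 0 → root in [1.975000, 2.560000]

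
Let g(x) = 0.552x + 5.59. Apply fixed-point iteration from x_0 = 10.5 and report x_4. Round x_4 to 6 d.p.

x_1 = g(10.500000) = 11.386000
x_2 = g(11.386000) = 11.875072
x_3 = g(11.875072) = 12.145040
x_4 = g(12.145040) = 12.294062

12.294062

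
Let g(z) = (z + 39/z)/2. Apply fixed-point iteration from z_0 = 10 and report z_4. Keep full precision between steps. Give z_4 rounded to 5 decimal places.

6.24500

z_1 = g(10.000000) = 6.950000
z_2 = g(6.950000) = 6.280755
z_3 = g(6.280755) = 6.245100
z_4 = g(6.245100) = 6.244998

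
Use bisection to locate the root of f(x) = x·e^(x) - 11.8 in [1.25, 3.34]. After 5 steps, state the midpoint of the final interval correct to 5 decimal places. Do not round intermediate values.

1.87047

f(1.250000) = -7.437071, f(3.340000) = 82.451883 (opposite signs)
step 1: m = 2.295000, f(m) = 10.976581 > 0 → root in [1.250000, 2.295000]
step 2: m = 1.772500, f(m) = -1.367865 < 0 → root in [1.772500, 2.295000]
step 3: m = 2.033750, f(m) = 3.743326 > 0 → root in [1.772500, 2.033750]
step 4: m = 1.903125, f(m) = 0.963918 > 0 → root in [1.772500, 1.903125]
step 5: m = 1.837813, f(m) = -0.253429 < 0 → root in [1.837813, 1.903125]
Midpoint of [1.837813, 1.903125] = 1.870469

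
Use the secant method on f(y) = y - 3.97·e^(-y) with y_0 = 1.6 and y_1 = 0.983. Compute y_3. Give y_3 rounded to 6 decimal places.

1.199439

Secant update: y_(k+1) = y_k − f(y_k)·(y_k − y_(k-1))/(f(y_k) − f(y_(k-1))).
f(y_0) = 0.798471, f(y_1) = -0.502522
y_2 = 0.983000 - (-0.502522)·(0.983000 - 1.600000)/(-0.502522 - (0.798471)) = 1.221323; f(y_2) = 0.050808
y_3 = 1.221323 - (0.050808)·(1.221323 - 0.983000)/(0.050808 - (-0.502522)) = 1.199439; f(y_3) = 0.003028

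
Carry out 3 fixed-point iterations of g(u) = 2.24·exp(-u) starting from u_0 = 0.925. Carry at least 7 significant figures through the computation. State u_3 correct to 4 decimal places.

u_1 = g(0.925000) = 0.888230
u_2 = g(0.888230) = 0.921498
u_3 = g(0.921498) = 0.891346

0.8913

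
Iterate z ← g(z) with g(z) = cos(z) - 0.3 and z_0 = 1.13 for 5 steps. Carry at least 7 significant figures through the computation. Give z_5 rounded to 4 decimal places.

0.5301

z_1 = g(1.130000) = 0.126660
z_2 = g(0.126660) = 0.691989
z_3 = g(0.691989) = 0.469978
z_4 = g(0.469978) = 0.591578
z_5 = g(0.591578) = 0.530062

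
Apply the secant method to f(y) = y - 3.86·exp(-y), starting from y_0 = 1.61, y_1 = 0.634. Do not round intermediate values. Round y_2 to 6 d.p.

f(y_0) = 0.838434, f(y_1) = -1.413598
y_2 = 0.634000 - (-1.413598)·(0.634000 - 1.610000)/(-1.413598 - (0.838434)) = 1.246634; f(y_2) = 0.136997

1.246634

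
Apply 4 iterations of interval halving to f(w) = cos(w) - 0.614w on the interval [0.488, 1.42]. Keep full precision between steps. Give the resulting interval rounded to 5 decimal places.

[0.89575, 0.95400]

f(0.488000) = 0.583640, f(1.420000) = -0.721655 (opposite signs)
step 1: m = 0.954000, f(m) = -0.007331 < 0 → root in [0.488000, 0.954000]
step 2: m = 0.721000, f(m) = 0.308452 > 0 → root in [0.721000, 0.954000]
step 3: m = 0.837500, f(m) = 0.155097 > 0 → root in [0.837500, 0.954000]
step 4: m = 0.895750, f(m) = 0.074943 > 0 → root in [0.895750, 0.954000]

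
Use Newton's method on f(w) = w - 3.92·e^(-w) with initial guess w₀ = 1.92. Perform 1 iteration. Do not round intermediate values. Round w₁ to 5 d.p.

Newton update: w ← w − f(w)/f'(w).
f'(w) = 1 + 3.92·e^(-w)
w_0 = 1.920000: f = 1.345301, f' = 1.574699 → w_1 = 1.920000 - (1.345301)/(1.574699) = 1.065678

1.06568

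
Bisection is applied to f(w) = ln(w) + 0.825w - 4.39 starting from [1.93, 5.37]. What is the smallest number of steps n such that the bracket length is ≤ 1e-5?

19

Initial width b − a = 5.37 − 1.93 = 3.440000.
After n steps the width is (b−a)/2^n; need (b−a)/2^n ≤ 1e-5.
So n ≥ log₂(3.440000/1e-5) = log₂(344000.0000) ≈ 18.3920.
Hence n = 19.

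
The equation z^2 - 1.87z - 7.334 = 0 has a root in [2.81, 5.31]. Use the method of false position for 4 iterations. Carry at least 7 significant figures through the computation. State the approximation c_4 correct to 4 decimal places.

False-position update: c = (a·f(b) − b·f(a))/(f(b) − f(a)); replace the endpoint whose sign matches f(c).
f(2.810000) = -4.692600, f(5.310000) = 10.932400
step 1: c = 3.560816, f(c) = -1.313315 < 0 → new bracket [3.560816, 5.310000]
step 2: c = 3.748411, f(c) = -0.292946 < 0 → new bracket [3.748411, 5.310000]
step 3: c = 3.789163, f(c) = -0.061978 < 0 → new bracket [3.789163, 5.310000]
step 4: c = 3.797736, f(c) = -0.012965 < 0 → new bracket [3.797736, 5.310000]

3.7977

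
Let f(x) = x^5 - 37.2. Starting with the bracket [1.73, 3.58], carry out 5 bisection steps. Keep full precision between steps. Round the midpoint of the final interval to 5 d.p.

f(1.730000) = -21.703611, f(3.580000) = 550.851190 (opposite signs)
step 1: m = 2.655000, f(m) = 94.723640 > 0 → root in [1.730000, 2.655000]
step 2: m = 2.192500, f(m) = 13.463829 > 0 → root in [1.730000, 2.192500]
step 3: m = 1.961250, f(m) = -8.182180 < 0 → root in [1.961250, 2.192500]
step 4: m = 2.076875, f(m) = 1.441306 > 0 → root in [1.961250, 2.076875]
step 5: m = 2.019062, f(m) = -3.645651 < 0 → root in [2.019062, 2.076875]
Midpoint of [2.019062, 2.076875] = 2.047969

2.04797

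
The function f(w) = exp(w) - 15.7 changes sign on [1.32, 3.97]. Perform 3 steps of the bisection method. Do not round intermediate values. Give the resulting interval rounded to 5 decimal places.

f(1.320000) = -11.956579, f(3.970000) = 37.284531 (opposite signs)
step 1: m = 2.645000, f(m) = -1.616555 < 0 → root in [2.645000, 3.970000]
step 2: m = 3.307500, f(m) = 11.616748 > 0 → root in [2.645000, 3.307500]
step 3: m = 2.976250, f(m) = 3.914126 > 0 → root in [2.645000, 2.976250]

[2.64500, 2.97625]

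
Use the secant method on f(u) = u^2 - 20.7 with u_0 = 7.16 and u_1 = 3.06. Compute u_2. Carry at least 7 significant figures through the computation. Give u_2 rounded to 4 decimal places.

f(u_0) = 30.565600, f(u_1) = -11.336400
u_2 = 3.060000 - (-11.336400)·(3.060000 - 7.160000)/(-11.336400 - (30.565600)) = 4.169237; f(u_2) = -3.317465

4.1692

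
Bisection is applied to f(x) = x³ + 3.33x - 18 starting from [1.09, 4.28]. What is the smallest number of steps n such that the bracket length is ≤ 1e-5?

19

Initial width b − a = 4.28 − 1.09 = 3.190000.
After n steps the width is (b−a)/2^n; need (b−a)/2^n ≤ 1e-5.
So n ≥ log₂(3.190000/1e-5) = log₂(319000.0000) ≈ 18.2832.
Hence n = 19.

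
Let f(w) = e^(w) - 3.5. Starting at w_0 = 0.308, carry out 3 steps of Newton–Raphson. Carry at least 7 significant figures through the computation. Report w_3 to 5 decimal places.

f'(w) = e^(w)
w_0 = 0.308000: f = -2.139299, f' = 1.360701 → w_1 = 0.308000 - (-2.139299)/(1.360701) = 1.880204
w_1 = 1.880204: f = 3.054839, f' = 6.554839 → w_2 = 1.880204 - (3.054839)/(6.554839) = 1.414160
w_2 = 1.414160: f = 0.613031, f' = 4.113031 → w_3 = 1.414160 - (0.613031)/(4.113031) = 1.265114

1.26511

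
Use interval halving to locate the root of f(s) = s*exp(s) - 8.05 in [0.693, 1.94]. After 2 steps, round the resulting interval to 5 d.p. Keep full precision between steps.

f(0.693000) = -6.664204, f(1.940000) = 5.449977 (opposite signs)
step 1: m = 1.316500, f(m) = -3.139004 < 0 → root in [1.316500, 1.940000]
step 2: m = 1.628250, f(m) = 0.245854 > 0 → root in [1.316500, 1.628250]

[1.31650, 1.62825]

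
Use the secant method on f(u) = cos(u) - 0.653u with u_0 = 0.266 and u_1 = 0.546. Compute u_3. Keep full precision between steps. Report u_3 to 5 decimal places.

0.91428

f(u_0) = 0.791132, f(u_1) = 0.498070
u_2 = 0.546000 - (0.498070)·(0.546000 - 0.266000)/(0.498070 - (0.791132)) = 1.021872; f(u_2) = -0.145512
u_3 = 1.021872 - (-0.145512)·(1.021872 - 0.546000)/(-0.145512 - (0.498070)) = 0.914279; f(u_3) = 0.013338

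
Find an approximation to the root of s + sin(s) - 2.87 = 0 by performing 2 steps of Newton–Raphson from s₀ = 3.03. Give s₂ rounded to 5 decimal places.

1440.88103

f'(s) = 1 + cos(s)
s_0 = 3.030000: f = 0.271361, f' = 0.006220 → s_1 = 3.030000 - (0.271361)/(0.006220) = -40.597191
s_1 = -40.597191: f = -43.708305, f' = 0.029503 → s_2 = -40.597191 - (-43.708305)/(0.029503) = 1440.881029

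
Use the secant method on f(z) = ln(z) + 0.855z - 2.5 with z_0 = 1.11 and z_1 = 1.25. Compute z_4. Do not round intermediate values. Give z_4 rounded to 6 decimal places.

2.071839

Secant update: z_(k+1) = z_k − f(z_k)·(z_k − z_(k-1))/(f(z_k) − f(z_(k-1))).
f(z_0) = -1.446590, f(z_1) = -1.208106
z_2 = 1.250000 - (-1.208106)·(1.250000 - 1.110000)/(-1.208106 - (-1.446590)) = 1.959210; f(z_2) = -0.152334
z_3 = 1.959210 - (-0.152334)·(1.959210 - 1.250000)/(-0.152334 - (-1.208106)) = 2.061540; f(z_3) = -0.013930
z_4 = 2.061540 - (-0.013930)·(2.061540 - 1.959210)/(-0.013930 - (-0.152334)) = 2.071839; f(z_4) = -0.000141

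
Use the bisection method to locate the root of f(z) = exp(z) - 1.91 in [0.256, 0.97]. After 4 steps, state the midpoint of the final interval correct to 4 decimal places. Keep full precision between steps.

f(0.256000) = -0.618247, f(0.970000) = 0.727944 (opposite signs)
step 1: m = 0.613000, f(m) = -0.064039 < 0 → root in [0.613000, 0.970000]
step 2: m = 0.791500, f(m) = 0.296704 > 0 → root in [0.613000, 0.791500]
step 3: m = 0.702250, f(m) = 0.108289 > 0 → root in [0.613000, 0.702250]
step 4: m = 0.657625, f(m) = 0.020203 > 0 → root in [0.613000, 0.657625]
Midpoint of [0.613000, 0.657625] = 0.635312

0.6353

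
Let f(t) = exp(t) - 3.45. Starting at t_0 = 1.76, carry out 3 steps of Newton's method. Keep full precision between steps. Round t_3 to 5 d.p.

1.23839

Newton update: t ← t − f(t)/f'(t).
f'(t) = exp(t)
t_0 = 1.760000: f = 2.362437, f' = 5.812437 → t_1 = 1.760000 - (2.362437)/(5.812437) = 1.353555
t_1 = 1.353555: f = 0.421162, f' = 3.871162 → t_2 = 1.353555 - (0.421162)/(3.871162) = 1.244760
t_2 = 1.244760: f = 0.022101, f' = 3.472101 → t_3 = 1.244760 - (0.022101)/(3.472101) = 1.238395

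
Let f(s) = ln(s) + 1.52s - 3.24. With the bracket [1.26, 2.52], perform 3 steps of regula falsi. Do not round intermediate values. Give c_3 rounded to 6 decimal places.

1.759813

False-position update: c = (a·f(b) − b·f(a))/(f(b) − f(a)); replace the endpoint whose sign matches f(c).
f(1.260000) = -1.093688, f(2.520000) = 1.514659
step 1: c = 1.788322, f(c) = 0.059527 > 0 → new bracket [1.260000, 1.788322]
step 2: c = 1.761051, f(c) = 0.002708 > 0 → new bracket [1.260000, 1.761051]
step 3: c = 1.759813, f(c) = 0.000124 > 0 → new bracket [1.260000, 1.759813]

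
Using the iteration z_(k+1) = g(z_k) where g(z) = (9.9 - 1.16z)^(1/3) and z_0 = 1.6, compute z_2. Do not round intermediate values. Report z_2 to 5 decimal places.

1.96400

z_1 = g(1.600000) = 2.003660
z_2 = g(2.003660) = 1.964002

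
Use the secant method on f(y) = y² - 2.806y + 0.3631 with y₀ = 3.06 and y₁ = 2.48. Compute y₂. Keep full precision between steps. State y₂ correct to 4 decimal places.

f(y_0) = 1.140340, f(y_1) = -0.445380
y_2 = 2.480000 - (-0.445380)·(2.480000 - 3.060000)/(-0.445380 - (1.140340)) = 2.642904; f(y_2) = -0.067947

2.6429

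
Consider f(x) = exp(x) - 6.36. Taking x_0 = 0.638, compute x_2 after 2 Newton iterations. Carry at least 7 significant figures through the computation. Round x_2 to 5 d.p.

Newton update: x ← x − f(x)/f'(x).
f'(x) = exp(x)
x_0 = 0.638000: f = -4.467308, f' = 1.892692 → x_1 = 0.638000 - (-4.467308)/(1.892692) = 2.998294
x_1 = 2.998294: f = 13.691294, f' = 20.051294 → x_2 = 2.998294 - (13.691294)/(20.051294) = 2.315480

2.31548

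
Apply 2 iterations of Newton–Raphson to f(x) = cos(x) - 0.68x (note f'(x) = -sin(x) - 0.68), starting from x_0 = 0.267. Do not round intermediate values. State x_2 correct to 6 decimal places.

x_0 = 0.267000: f = 0.783007, f' = -0.943839 → x_1 = 0.267000 - (0.783007)/(-0.943839) = 1.096598
x_1 = 1.096598: f = -0.289061, f' = -1.569659 → x_2 = 1.096598 - (-0.289061)/(-1.569659) = 0.912443

0.912443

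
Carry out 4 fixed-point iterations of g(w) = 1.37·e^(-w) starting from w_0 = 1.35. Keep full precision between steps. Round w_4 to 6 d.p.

w_1 = g(1.350000) = 0.355159
w_2 = g(0.355159) = 0.960455
w_3 = g(0.960455) = 0.524325
w_4 = g(0.524325) = 0.810978

0.810978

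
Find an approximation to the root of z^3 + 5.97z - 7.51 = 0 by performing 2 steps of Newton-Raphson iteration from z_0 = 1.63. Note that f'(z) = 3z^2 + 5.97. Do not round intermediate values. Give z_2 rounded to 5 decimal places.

z_0 = 1.630000: f = 6.551847, f' = 13.940700 → z_1 = 1.630000 - (6.551847)/(13.940700) = 1.160020
z_1 = 1.160020: f = 0.976298, f' = 10.006941 → z_2 = 1.160020 - (0.976298)/(10.006941) = 1.062458

1.06246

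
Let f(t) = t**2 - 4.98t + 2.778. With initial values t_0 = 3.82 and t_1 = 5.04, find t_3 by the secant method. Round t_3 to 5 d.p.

Secant update: t_(k+1) = t_k − f(t_k)·(t_k − t_(k-1))/(f(t_k) − f(t_(k-1))).
f(t_0) = -1.653200, f(t_1) = 3.080400
t_2 = 5.040000 - (3.080400)·(5.040000 - 3.820000)/(3.080400 - (-1.653200)) = 4.246082; f(t_2) = -0.338274
t_3 = 4.246082 - (-0.338274)·(4.246082 - 5.040000)/(-0.338274 - (3.080400)) = 4.324640; f(t_3) = -0.056197

4.32464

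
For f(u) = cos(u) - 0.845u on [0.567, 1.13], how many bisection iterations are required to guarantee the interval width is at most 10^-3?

Initial width b − a = 1.13 − 0.567 = 0.563000.
After n steps the width is (b−a)/2^n; need (b−a)/2^n ≤ 10^-3.
So n ≥ log₂(0.563000/10^-3) = log₂(563.0000) ≈ 9.1370.
Hence n = 10.

10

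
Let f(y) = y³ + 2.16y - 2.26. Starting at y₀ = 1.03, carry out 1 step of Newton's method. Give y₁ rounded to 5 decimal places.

f'(y) = 3y² + 2.16
y_0 = 1.030000: f = 1.057527, f' = 5.342700 → y_1 = 1.030000 - (1.057527)/(5.342700) = 0.832061

0.83206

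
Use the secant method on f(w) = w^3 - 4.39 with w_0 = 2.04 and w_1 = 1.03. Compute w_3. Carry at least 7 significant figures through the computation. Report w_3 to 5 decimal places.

f(w_0) = 4.099664, f(w_1) = -3.297273
w_2 = 1.030000 - (-3.297273)·(1.030000 - 2.040000)/(-3.297273 - (4.099664)) = 1.480220; f(w_2) = -1.146765
w_3 = 1.480220 - (-1.146765)·(1.480220 - 1.030000)/(-1.146765 - (-3.297273)) = 1.720301; f(w_3) = 0.701116

1.72030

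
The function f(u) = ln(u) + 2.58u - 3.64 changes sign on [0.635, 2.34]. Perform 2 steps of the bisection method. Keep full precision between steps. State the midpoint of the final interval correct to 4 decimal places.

f(0.635000) = -2.455830, f(2.340000) = 3.247351 (opposite signs)
step 1: m = 1.487500, f(m) = 0.594847 > 0 → root in [0.635000, 1.487500]
step 2: m = 1.061250, f(m) = -0.842528 < 0 → root in [1.061250, 1.487500]
Midpoint of [1.061250, 1.487500] = 1.274375

1.2744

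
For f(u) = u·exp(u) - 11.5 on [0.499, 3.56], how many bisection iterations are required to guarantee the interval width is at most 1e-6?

Initial width b − a = 3.56 − 0.499 = 3.061000.
After n steps the width is (b−a)/2^n; need (b−a)/2^n ≤ 1e-6.
So n ≥ log₂(3.061000/1e-6) = log₂(3061000.0000) ≈ 21.5456.
Hence n = 22.

22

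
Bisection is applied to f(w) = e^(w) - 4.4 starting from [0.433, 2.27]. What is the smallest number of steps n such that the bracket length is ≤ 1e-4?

15

Initial width b − a = 2.27 − 0.433 = 1.837000.
After n steps the width is (b−a)/2^n; need (b−a)/2^n ≤ 1e-4.
So n ≥ log₂(1.837000/1e-4) = log₂(18370.0000) ≈ 14.1651.
Hence n = 15.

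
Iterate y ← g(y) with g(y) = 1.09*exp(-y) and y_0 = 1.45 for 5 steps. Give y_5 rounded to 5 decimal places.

0.55101

y_1 = g(1.450000) = 0.255682
y_2 = g(0.255682) = 0.844083
y_3 = g(0.844083) = 0.468647
y_4 = g(0.468647) = 0.682175
y_5 = g(0.682175) = 0.551013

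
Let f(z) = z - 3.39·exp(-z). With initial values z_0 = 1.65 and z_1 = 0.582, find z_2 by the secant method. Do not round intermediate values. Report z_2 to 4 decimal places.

Secant update: z_(k+1) = z_k − f(z_k)·(z_k − z_(k-1))/(f(z_k) − f(z_(k-1))).
f(z_0) = 0.998951, f(z_1) = -1.312263
z_2 = 0.582000 - (-1.312263)·(0.582000 - 1.650000)/(-1.312263 - (0.998951)) = 1.188390; f(z_2) = 0.155418

1.1884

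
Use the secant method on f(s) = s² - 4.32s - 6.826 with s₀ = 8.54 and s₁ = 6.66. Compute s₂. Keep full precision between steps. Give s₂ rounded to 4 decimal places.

f(s_0) = 29.212800, f(s_1) = 8.758400
s_2 = 6.660000 - (8.758400)·(6.660000 - 8.540000)/(8.758400 - (29.212800)) = 5.855000; f(s_2) = 2.161425

5.8550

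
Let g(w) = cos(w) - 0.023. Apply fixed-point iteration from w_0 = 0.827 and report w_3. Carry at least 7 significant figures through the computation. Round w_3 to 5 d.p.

0.69449

w_1 = g(0.827000) = 0.654087
w_2 = g(0.654087) = 0.770604
w_3 = g(0.770604) = 0.694490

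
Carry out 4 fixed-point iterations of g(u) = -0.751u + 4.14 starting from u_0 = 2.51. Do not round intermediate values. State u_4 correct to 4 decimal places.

2.4107

u_1 = g(2.510000) = 2.254990
u_2 = g(2.254990) = 2.446503
u_3 = g(2.446503) = 2.302677
u_4 = g(2.302677) = 2.410690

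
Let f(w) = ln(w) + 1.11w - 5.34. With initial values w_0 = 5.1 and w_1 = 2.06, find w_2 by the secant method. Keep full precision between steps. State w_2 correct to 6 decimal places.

3.715085

f(w_0) = 1.950241, f(w_1) = -2.330694
w_2 = 2.060000 - (-2.330694)·(2.060000 - 5.100000)/(-2.330694 - (1.950241)) = 3.715085; f(w_2) = 0.096146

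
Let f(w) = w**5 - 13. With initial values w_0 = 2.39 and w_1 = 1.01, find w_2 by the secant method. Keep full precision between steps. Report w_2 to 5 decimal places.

1.22435

Secant update: w_(k+1) = w_k − f(w_k)·(w_k − w_(k-1))/(f(w_k) − f(w_(k-1))).
f(w_0) = 64.981127, f(w_1) = -11.948990
w_2 = 1.010000 - (-11.948990)·(1.010000 - 2.390000)/(-11.948990 - (64.981127)) = 1.224345; f(w_2) = -10.248817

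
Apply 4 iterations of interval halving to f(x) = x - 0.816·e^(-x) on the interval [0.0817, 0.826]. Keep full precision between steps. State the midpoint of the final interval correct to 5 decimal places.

f(0.081700) = -0.670283, f(0.826000) = 0.468758 (opposite signs)
step 1: m = 0.453850, f(m) = -0.064455 < 0 → root in [0.453850, 0.826000]
step 2: m = 0.639925, f(m) = 0.209622 > 0 → root in [0.453850, 0.639925]
step 3: m = 0.546887, f(m) = 0.074629 > 0 → root in [0.453850, 0.546887]
step 4: m = 0.500369, f(m) = 0.005622 > 0 → root in [0.453850, 0.500369]
Midpoint of [0.453850, 0.500369] = 0.477109

0.47711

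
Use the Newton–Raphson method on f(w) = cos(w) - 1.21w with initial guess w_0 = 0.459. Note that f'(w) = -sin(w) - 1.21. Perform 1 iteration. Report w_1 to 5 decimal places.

Newton update: w ← w − f(w)/f'(w).
w_0 = 0.459000: f = 0.341106, f' = -1.653052 → w_1 = 0.459000 - (0.341106)/(-1.653052) = 0.665349

0.66535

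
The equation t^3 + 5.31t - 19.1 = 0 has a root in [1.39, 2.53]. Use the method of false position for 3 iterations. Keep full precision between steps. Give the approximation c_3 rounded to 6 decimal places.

f(1.390000) = -9.033481, f(2.530000) = 10.528577
step 1: c = 1.916436, f(c) = -1.885181 < 0 → new bracket [1.916436, 2.530000]
step 2: c = 2.009613, f(c) = -0.313042 < 0 → new bracket [2.009613, 2.530000]
step 3: c = 2.024639, f(c) = -0.049845 < 0 → new bracket [2.024639, 2.530000]

2.024639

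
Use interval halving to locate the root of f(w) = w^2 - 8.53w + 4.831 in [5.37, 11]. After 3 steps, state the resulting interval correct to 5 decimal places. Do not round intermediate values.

[7.48125, 8.18500]

f(5.370000) = -12.138200, f(11.000000) = 32.001000 (opposite signs)
step 1: m = 8.185000, f(m) = 2.007175 > 0 → root in [5.370000, 8.185000]
step 2: m = 6.777500, f(m) = -7.046569 < 0 → root in [6.777500, 8.185000]
step 3: m = 7.481250, f(m) = -3.014961 < 0 → root in [7.481250, 8.185000]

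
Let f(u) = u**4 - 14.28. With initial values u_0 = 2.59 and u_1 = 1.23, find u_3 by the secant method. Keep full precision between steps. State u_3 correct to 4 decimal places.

2.2564

f(u_0) = 30.718606, f(u_1) = -11.991134
u_2 = 1.230000 - (-11.991134)·(1.230000 - 2.590000)/(-11.991134 - (30.718606)) = 1.611832; f(u_2) = -7.530385
u_3 = 1.611832 - (-7.530385)·(1.611832 - 1.230000)/(-7.530385 - (-11.991134)) = 2.256419; f(u_3) = 11.642629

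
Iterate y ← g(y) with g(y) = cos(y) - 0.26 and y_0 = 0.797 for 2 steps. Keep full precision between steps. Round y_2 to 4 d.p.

0.6452

y_1 = g(0.797000) = 0.438856
y_2 = g(0.438856) = 0.645238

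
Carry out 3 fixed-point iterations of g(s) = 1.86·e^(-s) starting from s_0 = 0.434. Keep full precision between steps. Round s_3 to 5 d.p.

1.06526

s_1 = g(0.434000) = 1.205117
s_2 = g(1.205117) = 0.557362
s_3 = g(0.557362) = 1.065255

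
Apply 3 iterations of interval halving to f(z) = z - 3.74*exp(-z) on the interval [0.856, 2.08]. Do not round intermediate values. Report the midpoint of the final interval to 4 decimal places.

1.2385

f(0.856000) = -0.732969, f(2.080000) = 1.612761 (opposite signs)
step 1: m = 1.468000, f(m) = 0.606357 > 0 → root in [0.856000, 1.468000]
step 2: m = 1.162000, f(m) = -0.008096 < 0 → root in [1.162000, 1.468000]
step 3: m = 1.315000, f(m) = 0.310906 > 0 → root in [1.162000, 1.315000]
Midpoint of [1.162000, 1.315000] = 1.238500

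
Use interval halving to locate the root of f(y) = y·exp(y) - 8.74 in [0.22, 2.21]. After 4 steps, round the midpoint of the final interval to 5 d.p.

1.65031

f(0.220000) = -8.465863, f(2.210000) = 11.405733 (opposite signs)
step 1: m = 1.215000, f(m) = -4.645093 < 0 → root in [1.215000, 2.210000]
step 2: m = 1.712500, f(m) = 0.752047 > 0 → root in [1.215000, 1.712500]
step 3: m = 1.463750, f(m) = -2.413472 < 0 → root in [1.463750, 1.712500]
step 4: m = 1.588125, f(m) = -0.966822 < 0 → root in [1.588125, 1.712500]
Midpoint of [1.588125, 1.712500] = 1.650313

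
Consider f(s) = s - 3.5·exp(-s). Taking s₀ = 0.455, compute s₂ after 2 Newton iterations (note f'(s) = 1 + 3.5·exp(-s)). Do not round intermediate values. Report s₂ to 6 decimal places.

Newton update: s ← s − f(s)/f'(s).
s_0 = 0.455000: f = -1.765568, f' = 3.220568 → s_1 = 0.455000 - (-1.765568)/(3.220568) = 1.003216
s_1 = 1.003216: f = -0.280227, f' = 2.283443 → s_2 = 1.003216 - (-0.280227)/(2.283443) = 1.125938

1.125938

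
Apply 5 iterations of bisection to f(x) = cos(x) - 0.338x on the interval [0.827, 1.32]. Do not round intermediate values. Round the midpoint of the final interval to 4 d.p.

1.1582

f(0.827000) = 0.397561, f(1.320000) = -0.197985 (opposite signs)
step 1: m = 1.073500, f(m) = 0.114208 > 0 → root in [1.073500, 1.320000]
step 2: m = 1.196750, f(m) = -0.039117 < 0 → root in [1.073500, 1.196750]
step 3: m = 1.135125, f(m) = 0.038347 > 0 → root in [1.135125, 1.196750]
step 4: m = 1.165938, f(m) = -0.000198 < 0 → root in [1.135125, 1.165938]
step 5: m = 1.150531, f(m) = 0.019123 > 0 → root in [1.150531, 1.165938]
Midpoint of [1.150531, 1.165938] = 1.158234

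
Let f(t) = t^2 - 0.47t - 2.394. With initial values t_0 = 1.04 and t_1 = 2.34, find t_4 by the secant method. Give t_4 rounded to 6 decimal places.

1.801026

Secant update: t_(k+1) = t_k − f(t_k)·(t_k − t_(k-1))/(f(t_k) − f(t_(k-1))).
f(t_0) = -1.801200, f(t_1) = 1.981800
t_2 = 2.340000 - (1.981800)·(2.340000 - 1.040000)/(1.981800 - (-1.801200)) = 1.658969; f(t_2) = -0.421537
t_3 = 1.658969 - (-0.421537)·(1.658969 - 2.340000)/(-0.421537 - (1.981800)) = 1.778420; f(t_3) = -0.067081
t_4 = 1.778420 - (-0.067081)·(1.778420 - 1.658969)/(-0.067081 - (-0.421537)) = 1.801026; f(t_4) = 0.003211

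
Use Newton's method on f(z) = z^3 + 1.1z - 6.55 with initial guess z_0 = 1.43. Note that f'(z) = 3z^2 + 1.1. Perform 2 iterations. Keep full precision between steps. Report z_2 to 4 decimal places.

z_0 = 1.430000: f = -2.052793, f' = 7.234700 → z_1 = 1.430000 - (-2.052793)/(7.234700) = 1.713743
z_1 = 1.713743: f = 0.368232, f' = 9.910742 → z_2 = 1.713743 - (0.368232)/(9.910742) = 1.676588

1.6766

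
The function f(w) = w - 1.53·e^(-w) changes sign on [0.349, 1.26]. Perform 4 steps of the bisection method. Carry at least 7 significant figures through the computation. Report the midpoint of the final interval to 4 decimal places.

f(0.349000) = -0.730251, f(1.260000) = 0.826009 (opposite signs)
step 1: m = 0.804500, f(m) = 0.120113 > 0 → root in [0.349000, 0.804500]
step 2: m = 0.576750, f(m) = -0.282683 < 0 → root in [0.576750, 0.804500]
step 3: m = 0.690625, f(m) = -0.076307 < 0 → root in [0.690625, 0.804500]
step 4: m = 0.747563, f(m) = 0.023078 > 0 → root in [0.690625, 0.747563]
Midpoint of [0.690625, 0.747563] = 0.719094

0.7191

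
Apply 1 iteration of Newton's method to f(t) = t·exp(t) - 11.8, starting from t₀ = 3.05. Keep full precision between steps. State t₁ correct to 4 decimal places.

Newton update: t ← t − f(t)/f'(t).
f'(t) = (t + 1)·exp(t)
t_0 = 3.050000: f = 52.601800, f' = 85.517145 → t_1 = 3.050000 - (52.601800)/(85.517145) = 2.434898

2.4349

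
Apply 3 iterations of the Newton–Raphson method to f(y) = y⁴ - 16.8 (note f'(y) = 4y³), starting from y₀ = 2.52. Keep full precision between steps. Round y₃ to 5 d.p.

2.02463

y_0 = 2.520000: f = 23.527580, f' = 64.012032 → y_1 = 2.520000 - (23.527580)/(64.012032) = 2.152451
y_1 = 2.152451: f = 4.665095, f' = 39.889593 → y_2 = 2.152451 - (4.665095)/(39.889593) = 2.035500
y_2 = 2.035500: f = 0.366622, f' = 33.734449 → y_3 = 2.035500 - (0.366622)/(33.734449) = 2.024633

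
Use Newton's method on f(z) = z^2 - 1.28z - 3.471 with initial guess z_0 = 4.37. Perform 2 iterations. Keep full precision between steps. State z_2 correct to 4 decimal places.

f'(z) = 2z - 1.28
z_0 = 4.370000: f = 10.032300, f' = 7.460000 → z_1 = 4.370000 - (10.032300)/(7.460000) = 3.025188
z_1 = 3.025188: f = 1.808520, f' = 4.770375 → z_2 = 3.025188 - (1.808520)/(4.770375) = 2.646073

2.6461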